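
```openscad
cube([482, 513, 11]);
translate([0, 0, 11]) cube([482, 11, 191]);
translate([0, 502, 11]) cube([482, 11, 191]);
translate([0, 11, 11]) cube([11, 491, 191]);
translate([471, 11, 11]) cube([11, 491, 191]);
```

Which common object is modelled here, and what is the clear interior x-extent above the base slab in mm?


An open box. The internal width is 460 mm.

A 482×513 base slab with four walls standing on it — an open box. The base is 482 mm wide and the walls are 11 mm thick, so the internal width is 482 − 2 × 11 = 460 mm.


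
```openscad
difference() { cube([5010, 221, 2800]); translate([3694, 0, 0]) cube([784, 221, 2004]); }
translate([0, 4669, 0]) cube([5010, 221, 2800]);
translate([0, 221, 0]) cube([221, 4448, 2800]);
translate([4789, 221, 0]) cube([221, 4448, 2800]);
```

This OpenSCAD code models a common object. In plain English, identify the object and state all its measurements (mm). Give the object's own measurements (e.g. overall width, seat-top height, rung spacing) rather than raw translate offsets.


A single room: four walls, each 2800 mm tall and 221 mm thick, enclosing an outside footprint 5010×4890 mm (x × y), no floor or roof. The front and back walls (−y and +y sides) run the full x-width; the side walls fit between their inner faces. A door opening 784 mm wide and 2004 mm tall is cut through the front wall from the floor up, its −x edge 3694 mm from the wall's −x end.


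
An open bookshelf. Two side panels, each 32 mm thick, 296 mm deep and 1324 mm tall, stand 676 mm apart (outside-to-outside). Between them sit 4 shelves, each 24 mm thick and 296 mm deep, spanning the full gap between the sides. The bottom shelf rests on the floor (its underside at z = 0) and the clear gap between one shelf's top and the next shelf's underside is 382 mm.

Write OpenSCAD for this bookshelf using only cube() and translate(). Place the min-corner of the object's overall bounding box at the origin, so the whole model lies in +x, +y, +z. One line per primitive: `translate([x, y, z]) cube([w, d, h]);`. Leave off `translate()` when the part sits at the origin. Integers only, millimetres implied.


cube([32, 296, 1324]);
translate([644, 0, 0]) cube([32, 296, 1324]);
translate([32, 0, 0]) cube([612, 296, 24]);
translate([32, 0, 406]) cube([612, 296, 24]);
translate([32, 0, 812]) cube([612, 296, 24]);
translate([32, 0, 1218]) cube([612, 296, 24]);


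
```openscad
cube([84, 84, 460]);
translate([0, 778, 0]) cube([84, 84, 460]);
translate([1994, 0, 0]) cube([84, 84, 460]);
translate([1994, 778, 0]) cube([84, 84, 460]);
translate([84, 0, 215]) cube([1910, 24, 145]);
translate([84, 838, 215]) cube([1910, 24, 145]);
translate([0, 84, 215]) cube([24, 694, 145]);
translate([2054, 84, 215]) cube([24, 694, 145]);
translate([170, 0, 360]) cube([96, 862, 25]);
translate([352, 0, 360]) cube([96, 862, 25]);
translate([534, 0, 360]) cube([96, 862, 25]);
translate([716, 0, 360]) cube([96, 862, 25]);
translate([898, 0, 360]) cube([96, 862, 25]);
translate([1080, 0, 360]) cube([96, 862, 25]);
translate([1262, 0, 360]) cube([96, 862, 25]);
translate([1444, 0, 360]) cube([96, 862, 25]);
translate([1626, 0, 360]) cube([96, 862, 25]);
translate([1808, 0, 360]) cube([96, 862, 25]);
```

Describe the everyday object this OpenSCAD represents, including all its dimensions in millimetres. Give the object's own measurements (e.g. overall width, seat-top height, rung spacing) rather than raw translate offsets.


A bed frame 2078 mm long (x) by 862 mm wide (y). Four 84×84 mm corner posts, 460 mm tall, at the corners of the footprint. Four rails of 24 mm thickness and 145 mm height run between adjacent posts with their undersides at z = 215 mm, their outer faces flush with the outside of the frame (the two x-running rails run between the posts' inner faces; the two y-running rails run between the posts' inner faces). 10 slats, each 96 mm wide (x) and 25 mm thick, lie across the top of the two x-running rails, running the full 862 mm width of the frame in y; along x they sit between the end posts with a 86 mm gap after the −x posts and between neighbouring slats, leaving 90 mm before the +x posts.


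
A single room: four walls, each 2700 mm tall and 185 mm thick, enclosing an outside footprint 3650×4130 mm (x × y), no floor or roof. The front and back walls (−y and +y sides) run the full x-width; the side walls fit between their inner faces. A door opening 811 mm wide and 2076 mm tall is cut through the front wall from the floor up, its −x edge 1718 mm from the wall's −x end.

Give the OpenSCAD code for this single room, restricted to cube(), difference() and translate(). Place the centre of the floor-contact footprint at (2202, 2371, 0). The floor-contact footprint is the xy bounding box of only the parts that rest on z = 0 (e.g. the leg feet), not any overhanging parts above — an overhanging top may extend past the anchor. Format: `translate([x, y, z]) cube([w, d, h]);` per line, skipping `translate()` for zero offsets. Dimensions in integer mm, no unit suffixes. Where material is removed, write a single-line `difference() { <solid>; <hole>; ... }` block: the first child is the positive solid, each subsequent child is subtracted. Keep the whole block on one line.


difference() { translate([377, 306, 0]) cube([3650, 185, 2700]); translate([2095, 306, 0]) cube([811, 185, 2076]); }
translate([377, 4251, 0]) cube([3650, 185, 2700]);
translate([377, 491, 0]) cube([185, 3760, 2700]);
translate([3842, 491, 0]) cube([185, 3760, 2700]);


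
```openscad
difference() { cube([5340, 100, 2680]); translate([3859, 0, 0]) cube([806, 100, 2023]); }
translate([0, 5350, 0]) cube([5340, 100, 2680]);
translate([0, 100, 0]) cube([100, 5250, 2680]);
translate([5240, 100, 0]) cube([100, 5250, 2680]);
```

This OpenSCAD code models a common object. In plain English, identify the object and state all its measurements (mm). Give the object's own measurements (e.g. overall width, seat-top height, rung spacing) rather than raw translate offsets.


A single room: four walls, each 2680 mm tall and 100 mm thick, enclosing an outside footprint 5340×5450 mm (x × y), no floor or roof. The front and back walls (−y and +y sides) run the full x-width; the side walls fit between their inner faces. A door opening 806 mm wide and 2023 mm tall is cut through the front wall from the floor up, its −x edge 3859 mm from the wall's −x end.


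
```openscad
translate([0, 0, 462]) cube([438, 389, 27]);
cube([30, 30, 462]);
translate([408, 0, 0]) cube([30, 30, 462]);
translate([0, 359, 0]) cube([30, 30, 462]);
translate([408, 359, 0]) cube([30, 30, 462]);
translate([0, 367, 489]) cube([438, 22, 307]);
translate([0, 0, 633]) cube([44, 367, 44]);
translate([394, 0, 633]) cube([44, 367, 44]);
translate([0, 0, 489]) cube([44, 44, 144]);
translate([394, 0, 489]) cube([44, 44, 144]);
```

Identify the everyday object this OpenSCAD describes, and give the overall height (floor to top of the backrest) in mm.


A chair. The overall height is 796 mm.

A slab on four corner posts with a tall panel at the back — a chair. The seat slab sits at z = 462 with thickness 27, and the 307 mm backrest starts at the seat top, so the overall height is 462 + 27 + 307 = 796 mm.


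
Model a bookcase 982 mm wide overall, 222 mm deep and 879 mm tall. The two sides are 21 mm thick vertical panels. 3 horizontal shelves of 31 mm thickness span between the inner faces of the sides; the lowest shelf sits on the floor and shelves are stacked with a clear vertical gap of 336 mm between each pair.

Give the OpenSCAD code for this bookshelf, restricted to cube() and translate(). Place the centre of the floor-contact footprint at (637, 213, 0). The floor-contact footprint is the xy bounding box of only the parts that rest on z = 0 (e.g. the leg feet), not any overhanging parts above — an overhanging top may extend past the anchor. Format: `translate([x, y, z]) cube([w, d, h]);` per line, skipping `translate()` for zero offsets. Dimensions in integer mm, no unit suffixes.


translate([146, 102, 0]) cube([21, 222, 879]);
translate([1107, 102, 0]) cube([21, 222, 879]);
translate([167, 102, 0]) cube([940, 222, 31]);
translate([167, 102, 367]) cube([940, 222, 31]);
translate([167, 102, 734]) cube([940, 222, 31]);


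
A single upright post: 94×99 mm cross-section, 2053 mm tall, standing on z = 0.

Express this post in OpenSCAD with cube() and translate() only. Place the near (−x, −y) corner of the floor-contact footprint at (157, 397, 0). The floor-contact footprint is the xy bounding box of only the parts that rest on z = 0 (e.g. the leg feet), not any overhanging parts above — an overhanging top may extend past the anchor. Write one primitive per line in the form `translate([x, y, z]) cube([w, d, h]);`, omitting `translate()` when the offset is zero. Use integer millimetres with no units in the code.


translate([157, 397, 0]) cube([94, 99, 2053]);


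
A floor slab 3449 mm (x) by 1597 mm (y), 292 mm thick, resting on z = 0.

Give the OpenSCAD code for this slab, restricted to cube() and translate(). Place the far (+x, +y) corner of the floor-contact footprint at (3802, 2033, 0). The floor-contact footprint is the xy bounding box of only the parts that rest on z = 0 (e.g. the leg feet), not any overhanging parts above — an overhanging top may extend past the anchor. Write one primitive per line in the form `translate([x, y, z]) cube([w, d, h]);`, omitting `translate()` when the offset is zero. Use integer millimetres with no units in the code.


translate([353, 436, 0]) cube([3449, 1597, 292]);


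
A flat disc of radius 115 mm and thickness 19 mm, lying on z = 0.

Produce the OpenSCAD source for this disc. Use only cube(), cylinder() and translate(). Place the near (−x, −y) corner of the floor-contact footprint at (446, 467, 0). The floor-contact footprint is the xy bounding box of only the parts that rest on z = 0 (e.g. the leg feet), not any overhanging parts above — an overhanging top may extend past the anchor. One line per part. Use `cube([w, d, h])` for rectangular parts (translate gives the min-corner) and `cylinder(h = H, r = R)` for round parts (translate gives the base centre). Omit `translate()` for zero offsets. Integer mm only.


translate([561, 582, 0]) cylinder(h = 19, r = 115);


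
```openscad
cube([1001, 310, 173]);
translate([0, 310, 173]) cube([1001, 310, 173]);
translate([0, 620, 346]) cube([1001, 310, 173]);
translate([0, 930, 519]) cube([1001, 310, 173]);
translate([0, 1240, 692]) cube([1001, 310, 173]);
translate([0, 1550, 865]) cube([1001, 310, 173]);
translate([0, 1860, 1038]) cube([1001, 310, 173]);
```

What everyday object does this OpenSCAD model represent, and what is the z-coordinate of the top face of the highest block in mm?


A staircase. The total rise is 1211 mm.

7 identical blocks, each offset up and back from the previous — a staircase. Each step is 173 mm tall and there are 7 of them, so the total rise is 7 × 173 = 1211 mm.


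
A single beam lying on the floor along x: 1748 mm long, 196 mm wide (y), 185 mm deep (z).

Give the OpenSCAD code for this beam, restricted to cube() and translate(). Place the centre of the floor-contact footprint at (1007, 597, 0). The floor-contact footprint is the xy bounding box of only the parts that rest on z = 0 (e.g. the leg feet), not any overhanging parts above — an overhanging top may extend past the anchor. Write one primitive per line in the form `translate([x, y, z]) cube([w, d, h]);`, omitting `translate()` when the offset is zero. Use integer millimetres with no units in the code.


translate([133, 499, 0]) cube([1748, 196, 185]);


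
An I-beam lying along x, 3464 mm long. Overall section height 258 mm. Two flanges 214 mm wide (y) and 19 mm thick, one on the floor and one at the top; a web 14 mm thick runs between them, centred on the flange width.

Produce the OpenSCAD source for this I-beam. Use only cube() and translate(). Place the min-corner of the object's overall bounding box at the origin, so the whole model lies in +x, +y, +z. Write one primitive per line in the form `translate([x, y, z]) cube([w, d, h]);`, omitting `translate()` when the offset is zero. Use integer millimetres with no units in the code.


cube([3464, 214, 19]);
translate([0, 100, 19]) cube([3464, 14, 220]);
translate([0, 0, 239]) cube([3464, 214, 19]);


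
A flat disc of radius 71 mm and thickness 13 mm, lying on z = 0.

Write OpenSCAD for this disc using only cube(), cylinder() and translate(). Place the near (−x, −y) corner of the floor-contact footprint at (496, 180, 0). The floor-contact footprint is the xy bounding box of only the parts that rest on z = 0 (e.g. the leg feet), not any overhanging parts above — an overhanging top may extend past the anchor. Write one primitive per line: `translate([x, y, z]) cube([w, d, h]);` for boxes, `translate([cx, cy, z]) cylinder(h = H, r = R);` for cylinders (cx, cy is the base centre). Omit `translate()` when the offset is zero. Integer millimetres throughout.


translate([567, 251, 0]) cylinder(h = 13, r = 71);


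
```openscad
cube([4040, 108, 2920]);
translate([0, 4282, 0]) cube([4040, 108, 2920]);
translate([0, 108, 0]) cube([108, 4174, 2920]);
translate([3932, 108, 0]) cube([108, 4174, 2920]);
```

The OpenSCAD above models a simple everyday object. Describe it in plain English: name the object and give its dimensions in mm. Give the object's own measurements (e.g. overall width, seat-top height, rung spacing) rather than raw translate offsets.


The wall frame of a small rectangular building: four walls, each 2920 mm tall and 108 mm thick, enclosing a footprint 4040 mm (x) by 4390 mm (y) outside-to-outside, with no floor or roof. The front and back walls (the −y and +y sides) span the full width; the two side walls fit between them.


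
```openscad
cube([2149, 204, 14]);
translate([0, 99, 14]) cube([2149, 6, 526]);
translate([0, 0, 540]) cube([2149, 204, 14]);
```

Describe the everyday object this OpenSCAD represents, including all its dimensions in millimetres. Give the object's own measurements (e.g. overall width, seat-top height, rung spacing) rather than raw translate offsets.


An I-beam lying along x, 2149 mm long. Overall section height 554 mm. Two flanges 204 mm wide (y) and 14 mm thick, one on the floor and one at the top; a web 6 mm thick runs between them, centred on the flange width.


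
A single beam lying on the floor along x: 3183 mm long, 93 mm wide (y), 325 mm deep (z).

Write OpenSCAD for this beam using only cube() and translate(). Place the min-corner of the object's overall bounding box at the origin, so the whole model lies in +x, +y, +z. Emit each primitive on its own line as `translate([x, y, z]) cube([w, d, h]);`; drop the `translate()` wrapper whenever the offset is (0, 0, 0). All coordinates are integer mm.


cube([3183, 93, 325]);


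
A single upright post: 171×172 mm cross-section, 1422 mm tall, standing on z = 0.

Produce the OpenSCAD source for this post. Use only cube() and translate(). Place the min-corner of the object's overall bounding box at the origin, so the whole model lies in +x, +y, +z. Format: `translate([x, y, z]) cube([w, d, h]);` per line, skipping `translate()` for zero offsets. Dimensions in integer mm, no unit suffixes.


cube([171, 172, 1422]);


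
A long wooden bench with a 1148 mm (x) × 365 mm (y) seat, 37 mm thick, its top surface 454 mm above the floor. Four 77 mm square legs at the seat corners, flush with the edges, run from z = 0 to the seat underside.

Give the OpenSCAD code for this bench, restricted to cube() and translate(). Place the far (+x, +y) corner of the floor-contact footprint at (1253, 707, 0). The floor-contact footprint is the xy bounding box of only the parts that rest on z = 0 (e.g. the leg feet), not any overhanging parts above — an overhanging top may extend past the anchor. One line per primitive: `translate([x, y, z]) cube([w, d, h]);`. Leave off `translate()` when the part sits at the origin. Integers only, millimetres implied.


translate([105, 342, 417]) cube([1148, 365, 37]);
translate([105, 342, 0]) cube([77, 77, 417]);
translate([105, 630, 0]) cube([77, 77, 417]);
translate([1176, 342, 0]) cube([77, 77, 417]);
translate([1176, 630, 0]) cube([77, 77, 417]);


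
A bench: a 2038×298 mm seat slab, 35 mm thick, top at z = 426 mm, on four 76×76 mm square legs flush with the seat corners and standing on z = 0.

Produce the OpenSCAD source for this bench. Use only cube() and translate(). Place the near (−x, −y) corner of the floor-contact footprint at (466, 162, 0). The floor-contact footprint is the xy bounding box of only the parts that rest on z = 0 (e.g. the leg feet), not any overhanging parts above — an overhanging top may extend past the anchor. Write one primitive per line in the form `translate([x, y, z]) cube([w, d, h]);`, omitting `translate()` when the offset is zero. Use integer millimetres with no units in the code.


translate([466, 162, 391]) cube([2038, 298, 35]);
translate([466, 162, 0]) cube([76, 76, 391]);
translate([466, 384, 0]) cube([76, 76, 391]);
translate([2428, 162, 0]) cube([76, 76, 391]);
translate([2428, 384, 0]) cube([76, 76, 391]);


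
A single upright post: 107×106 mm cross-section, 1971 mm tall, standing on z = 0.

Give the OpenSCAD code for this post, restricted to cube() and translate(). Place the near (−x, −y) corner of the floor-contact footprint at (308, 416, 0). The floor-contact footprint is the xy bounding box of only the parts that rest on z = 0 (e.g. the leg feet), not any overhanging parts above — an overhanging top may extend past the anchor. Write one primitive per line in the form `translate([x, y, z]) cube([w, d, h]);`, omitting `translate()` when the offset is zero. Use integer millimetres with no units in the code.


translate([308, 416, 0]) cube([107, 106, 1971]);


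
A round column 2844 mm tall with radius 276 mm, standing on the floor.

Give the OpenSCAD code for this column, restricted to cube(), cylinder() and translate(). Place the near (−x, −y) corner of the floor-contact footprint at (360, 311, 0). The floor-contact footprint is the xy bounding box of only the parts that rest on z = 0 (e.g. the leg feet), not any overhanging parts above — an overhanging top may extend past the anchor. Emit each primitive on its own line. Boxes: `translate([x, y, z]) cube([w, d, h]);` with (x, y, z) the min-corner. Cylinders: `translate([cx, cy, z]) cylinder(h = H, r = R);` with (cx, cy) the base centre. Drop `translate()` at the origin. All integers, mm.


translate([636, 587, 0]) cylinder(h = 2844, r = 276);


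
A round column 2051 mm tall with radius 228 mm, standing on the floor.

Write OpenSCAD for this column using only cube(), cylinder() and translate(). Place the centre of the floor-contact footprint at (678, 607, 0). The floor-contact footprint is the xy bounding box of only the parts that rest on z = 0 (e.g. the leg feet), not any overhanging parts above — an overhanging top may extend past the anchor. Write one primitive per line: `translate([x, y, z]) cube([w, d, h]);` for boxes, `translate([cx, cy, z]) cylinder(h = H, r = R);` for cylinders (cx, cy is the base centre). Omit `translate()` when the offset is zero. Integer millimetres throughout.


translate([678, 607, 0]) cylinder(h = 2051, r = 228);


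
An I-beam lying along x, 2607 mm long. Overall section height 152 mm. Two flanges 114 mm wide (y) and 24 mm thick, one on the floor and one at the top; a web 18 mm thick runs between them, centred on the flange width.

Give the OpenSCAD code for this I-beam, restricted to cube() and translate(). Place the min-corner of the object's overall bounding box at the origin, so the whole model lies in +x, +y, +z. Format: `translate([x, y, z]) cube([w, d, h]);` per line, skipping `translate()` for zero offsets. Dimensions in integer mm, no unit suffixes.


cube([2607, 114, 24]);
translate([0, 48, 24]) cube([2607, 18, 104]);
translate([0, 0, 128]) cube([2607, 114, 24]);


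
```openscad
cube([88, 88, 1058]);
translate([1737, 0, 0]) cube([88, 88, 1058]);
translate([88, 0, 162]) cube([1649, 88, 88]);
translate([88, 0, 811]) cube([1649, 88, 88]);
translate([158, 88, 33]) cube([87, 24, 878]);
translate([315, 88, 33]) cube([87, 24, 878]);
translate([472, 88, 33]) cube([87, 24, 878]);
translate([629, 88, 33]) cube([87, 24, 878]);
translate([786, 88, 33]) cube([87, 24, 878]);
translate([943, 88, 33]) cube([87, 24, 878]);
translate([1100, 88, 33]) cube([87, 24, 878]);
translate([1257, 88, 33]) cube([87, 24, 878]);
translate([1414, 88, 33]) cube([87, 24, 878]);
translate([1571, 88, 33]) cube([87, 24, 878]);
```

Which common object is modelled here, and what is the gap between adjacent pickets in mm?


A fence section. The picket gap is 70 mm.

Two posts, two rails, 10 pickets — a fence section. Span 1649 mm holds 10 pickets of 87 mm with 11 equal gaps: ⌊(1649 − 10·87) / 11⌋ = 70 mm.


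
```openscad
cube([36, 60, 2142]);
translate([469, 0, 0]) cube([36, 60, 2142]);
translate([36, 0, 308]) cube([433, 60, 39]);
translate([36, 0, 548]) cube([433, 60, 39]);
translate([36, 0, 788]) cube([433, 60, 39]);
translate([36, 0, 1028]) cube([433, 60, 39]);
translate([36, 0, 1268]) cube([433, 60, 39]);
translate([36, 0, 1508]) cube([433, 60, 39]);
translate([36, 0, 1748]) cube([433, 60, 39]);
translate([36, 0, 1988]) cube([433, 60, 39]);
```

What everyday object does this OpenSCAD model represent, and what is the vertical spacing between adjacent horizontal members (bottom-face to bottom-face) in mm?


A ladder. The rung spacing is 240 mm.

Two tall 36×60 posts with 8 short bars between them — a ladder. Adjacent rungs sit at z = 308 and z = 548, so the spacing is 548 − 308 = 240 mm.


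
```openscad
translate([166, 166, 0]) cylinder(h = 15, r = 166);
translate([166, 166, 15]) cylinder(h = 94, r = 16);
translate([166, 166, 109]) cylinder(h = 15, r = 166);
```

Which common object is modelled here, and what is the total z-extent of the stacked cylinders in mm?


A spool. The overall height is 124 mm.

Three coaxial cylinders, large–small–large — a spool. Two 15 mm flanges and a 94 mm core give 15 + 94 + 15 = 124 mm.


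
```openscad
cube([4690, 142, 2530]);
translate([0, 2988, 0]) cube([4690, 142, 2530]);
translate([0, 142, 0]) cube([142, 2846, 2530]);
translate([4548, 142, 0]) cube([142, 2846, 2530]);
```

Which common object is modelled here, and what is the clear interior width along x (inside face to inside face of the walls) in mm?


A house (or room) frame. The interior width is 4406 mm.

Four 2530 mm walls enclosing a rectangle with no floor or roof — a room or house frame. Outside width is 4690 mm and wall thickness is 142 mm, so the interior width is 4690 − 2 × 142 = 4406 mm.


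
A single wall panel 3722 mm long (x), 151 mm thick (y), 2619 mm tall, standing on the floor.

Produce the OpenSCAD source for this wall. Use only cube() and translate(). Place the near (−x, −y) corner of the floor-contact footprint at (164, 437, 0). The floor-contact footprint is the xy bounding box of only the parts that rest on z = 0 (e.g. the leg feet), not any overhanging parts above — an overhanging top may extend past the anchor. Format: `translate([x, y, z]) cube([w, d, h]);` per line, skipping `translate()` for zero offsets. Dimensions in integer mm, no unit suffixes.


translate([164, 437, 0]) cube([3722, 151, 2619]);


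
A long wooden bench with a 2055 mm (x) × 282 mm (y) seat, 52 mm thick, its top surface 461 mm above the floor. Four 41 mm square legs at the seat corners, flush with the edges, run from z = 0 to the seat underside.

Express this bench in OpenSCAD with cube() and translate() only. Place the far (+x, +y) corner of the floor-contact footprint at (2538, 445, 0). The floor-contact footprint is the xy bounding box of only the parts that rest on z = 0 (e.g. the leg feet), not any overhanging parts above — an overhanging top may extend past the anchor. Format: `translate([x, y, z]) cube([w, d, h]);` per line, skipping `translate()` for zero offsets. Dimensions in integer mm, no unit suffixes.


translate([483, 163, 409]) cube([2055, 282, 52]);
translate([483, 163, 0]) cube([41, 41, 409]);
translate([483, 404, 0]) cube([41, 41, 409]);
translate([2497, 163, 0]) cube([41, 41, 409]);
translate([2497, 404, 0]) cube([41, 41, 409]);


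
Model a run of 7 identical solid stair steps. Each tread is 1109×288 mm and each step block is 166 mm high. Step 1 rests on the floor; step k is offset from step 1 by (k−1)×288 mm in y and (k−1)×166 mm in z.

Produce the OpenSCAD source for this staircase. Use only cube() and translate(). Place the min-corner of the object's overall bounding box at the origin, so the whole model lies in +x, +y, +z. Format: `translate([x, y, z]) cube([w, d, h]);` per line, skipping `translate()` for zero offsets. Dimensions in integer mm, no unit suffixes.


cube([1109, 288, 166]);
translate([0, 288, 166]) cube([1109, 288, 166]);
translate([0, 576, 332]) cube([1109, 288, 166]);
translate([0, 864, 498]) cube([1109, 288, 166]);
translate([0, 1152, 664]) cube([1109, 288, 166]);
translate([0, 1440, 830]) cube([1109, 288, 166]);
translate([0, 1728, 996]) cube([1109, 288, 166]);


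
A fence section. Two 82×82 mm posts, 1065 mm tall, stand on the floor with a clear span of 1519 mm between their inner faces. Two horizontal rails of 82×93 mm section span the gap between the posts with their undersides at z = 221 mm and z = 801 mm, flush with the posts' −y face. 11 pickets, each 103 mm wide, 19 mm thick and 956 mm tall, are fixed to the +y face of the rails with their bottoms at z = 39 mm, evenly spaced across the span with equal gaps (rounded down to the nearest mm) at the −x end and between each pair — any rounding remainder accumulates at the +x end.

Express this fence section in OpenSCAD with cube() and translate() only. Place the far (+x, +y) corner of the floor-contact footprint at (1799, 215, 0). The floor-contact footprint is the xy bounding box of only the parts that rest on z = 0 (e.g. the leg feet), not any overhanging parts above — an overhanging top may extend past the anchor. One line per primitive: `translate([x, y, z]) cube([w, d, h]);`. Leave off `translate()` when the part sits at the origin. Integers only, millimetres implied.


translate([116, 133, 0]) cube([82, 82, 1065]);
translate([1717, 133, 0]) cube([82, 82, 1065]);
translate([198, 133, 221]) cube([1519, 82, 93]);
translate([198, 133, 801]) cube([1519, 82, 93]);
translate([230, 215, 39]) cube([103, 19, 956]);
translate([365, 215, 39]) cube([103, 19, 956]);
translate([500, 215, 39]) cube([103, 19, 956]);
translate([635, 215, 39]) cube([103, 19, 956]);
translate([770, 215, 39]) cube([103, 19, 956]);
translate([905, 215, 39]) cube([103, 19, 956]);
translate([1040, 215, 39]) cube([103, 19, 956]);
translate([1175, 215, 39]) cube([103, 19, 956]);
translate([1310, 215, 39]) cube([103, 19, 956]);
translate([1445, 215, 39]) cube([103, 19, 956]);
translate([1580, 215, 39]) cube([103, 19, 956]);


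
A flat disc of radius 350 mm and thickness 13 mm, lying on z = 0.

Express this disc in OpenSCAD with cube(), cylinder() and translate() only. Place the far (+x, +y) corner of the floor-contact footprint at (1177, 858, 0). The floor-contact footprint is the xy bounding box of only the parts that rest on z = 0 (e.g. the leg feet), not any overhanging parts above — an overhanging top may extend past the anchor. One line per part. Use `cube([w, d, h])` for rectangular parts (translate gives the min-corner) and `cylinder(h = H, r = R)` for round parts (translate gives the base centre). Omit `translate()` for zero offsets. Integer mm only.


translate([827, 508, 0]) cylinder(h = 13, r = 350);


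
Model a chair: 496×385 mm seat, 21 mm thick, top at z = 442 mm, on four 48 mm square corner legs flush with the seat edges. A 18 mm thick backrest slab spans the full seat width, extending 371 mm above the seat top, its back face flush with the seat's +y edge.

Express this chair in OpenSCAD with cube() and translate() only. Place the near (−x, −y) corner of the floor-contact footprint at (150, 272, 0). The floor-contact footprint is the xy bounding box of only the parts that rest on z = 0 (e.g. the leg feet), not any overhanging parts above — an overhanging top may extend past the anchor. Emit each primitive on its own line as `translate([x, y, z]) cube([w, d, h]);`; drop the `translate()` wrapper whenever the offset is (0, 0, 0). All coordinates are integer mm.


translate([150, 272, 421]) cube([496, 385, 21]);
translate([150, 272, 0]) cube([48, 48, 421]);
translate([598, 272, 0]) cube([48, 48, 421]);
translate([150, 609, 0]) cube([48, 48, 421]);
translate([598, 609, 0]) cube([48, 48, 421]);
translate([150, 639, 442]) cube([496, 18, 371]);


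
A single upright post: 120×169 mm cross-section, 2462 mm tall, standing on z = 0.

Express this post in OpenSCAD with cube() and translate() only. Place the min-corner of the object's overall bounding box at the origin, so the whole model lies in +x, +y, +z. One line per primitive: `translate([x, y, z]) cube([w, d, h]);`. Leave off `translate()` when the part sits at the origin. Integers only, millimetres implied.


cube([120, 169, 2462]);


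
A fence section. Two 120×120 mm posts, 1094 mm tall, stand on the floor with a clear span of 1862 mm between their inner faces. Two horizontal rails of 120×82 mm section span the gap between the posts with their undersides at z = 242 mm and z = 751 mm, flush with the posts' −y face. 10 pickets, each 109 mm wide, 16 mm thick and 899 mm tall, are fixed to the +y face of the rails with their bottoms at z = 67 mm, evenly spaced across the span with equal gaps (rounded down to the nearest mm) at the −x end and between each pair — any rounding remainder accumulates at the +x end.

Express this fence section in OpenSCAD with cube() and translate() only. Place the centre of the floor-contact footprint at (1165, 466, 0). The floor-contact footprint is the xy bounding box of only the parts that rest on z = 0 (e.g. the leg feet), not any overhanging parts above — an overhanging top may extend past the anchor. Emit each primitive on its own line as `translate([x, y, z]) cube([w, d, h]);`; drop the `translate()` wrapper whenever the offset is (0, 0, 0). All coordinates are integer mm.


translate([114, 406, 0]) cube([120, 120, 1094]);
translate([2096, 406, 0]) cube([120, 120, 1094]);
translate([234, 406, 242]) cube([1862, 120, 82]);
translate([234, 406, 751]) cube([1862, 120, 82]);
translate([304, 526, 67]) cube([109, 16, 899]);
translate([483, 526, 67]) cube([109, 16, 899]);
translate([662, 526, 67]) cube([109, 16, 899]);
translate([841, 526, 67]) cube([109, 16, 899]);
translate([1020, 526, 67]) cube([109, 16, 899]);
translate([1199, 526, 67]) cube([109, 16, 899]);
translate([1378, 526, 67]) cube([109, 16, 899]);
translate([1557, 526, 67]) cube([109, 16, 899]);
translate([1736, 526, 67]) cube([109, 16, 899]);
translate([1915, 526, 67]) cube([109, 16, 899]);


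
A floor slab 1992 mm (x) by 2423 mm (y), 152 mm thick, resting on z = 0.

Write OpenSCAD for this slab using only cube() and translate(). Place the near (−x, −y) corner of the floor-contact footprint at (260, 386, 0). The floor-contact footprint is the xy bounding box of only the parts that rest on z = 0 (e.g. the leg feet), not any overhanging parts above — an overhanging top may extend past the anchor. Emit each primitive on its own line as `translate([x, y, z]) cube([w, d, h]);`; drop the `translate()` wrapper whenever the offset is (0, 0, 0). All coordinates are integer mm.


translate([260, 386, 0]) cube([1992, 2423, 152]);


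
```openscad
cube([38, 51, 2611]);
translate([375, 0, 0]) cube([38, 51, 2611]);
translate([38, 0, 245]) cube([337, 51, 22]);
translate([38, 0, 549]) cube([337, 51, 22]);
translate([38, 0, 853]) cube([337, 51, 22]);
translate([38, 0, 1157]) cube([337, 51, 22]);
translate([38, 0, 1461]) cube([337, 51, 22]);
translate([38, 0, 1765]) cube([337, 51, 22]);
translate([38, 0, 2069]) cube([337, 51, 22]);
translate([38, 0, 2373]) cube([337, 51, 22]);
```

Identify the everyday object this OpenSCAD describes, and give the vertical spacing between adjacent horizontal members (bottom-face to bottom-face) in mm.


A ladder. The rung spacing is 304 mm.

Two tall 38×51 posts with 8 short bars between them — a ladder. Adjacent rungs sit at z = 245 and z = 549, so the spacing is 549 − 245 = 304 mm.


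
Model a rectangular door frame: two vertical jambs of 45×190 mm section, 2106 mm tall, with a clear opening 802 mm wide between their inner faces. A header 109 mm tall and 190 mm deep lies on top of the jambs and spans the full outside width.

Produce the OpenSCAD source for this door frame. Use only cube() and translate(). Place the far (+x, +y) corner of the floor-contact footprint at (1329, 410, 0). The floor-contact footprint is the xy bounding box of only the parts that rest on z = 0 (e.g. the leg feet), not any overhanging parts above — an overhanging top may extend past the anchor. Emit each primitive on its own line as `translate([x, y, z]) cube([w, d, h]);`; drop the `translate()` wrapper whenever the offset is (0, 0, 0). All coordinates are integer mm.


translate([437, 220, 0]) cube([45, 190, 2106]);
translate([1284, 220, 0]) cube([45, 190, 2106]);
translate([437, 220, 2106]) cube([892, 190, 109]);


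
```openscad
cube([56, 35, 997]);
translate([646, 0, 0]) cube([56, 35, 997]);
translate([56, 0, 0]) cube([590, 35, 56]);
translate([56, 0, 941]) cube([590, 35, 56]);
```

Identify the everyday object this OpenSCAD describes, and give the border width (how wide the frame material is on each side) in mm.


A picture frame. The border width is 56 mm.

Four thin pieces enclosing a rectangular opening — a picture frame. The two full-height stiles are 997 mm tall; the top rail sits at z = 941 and is 56 mm tall, so the border above the opening is 997 − 941 = 56 mm, matching the stile x-width.


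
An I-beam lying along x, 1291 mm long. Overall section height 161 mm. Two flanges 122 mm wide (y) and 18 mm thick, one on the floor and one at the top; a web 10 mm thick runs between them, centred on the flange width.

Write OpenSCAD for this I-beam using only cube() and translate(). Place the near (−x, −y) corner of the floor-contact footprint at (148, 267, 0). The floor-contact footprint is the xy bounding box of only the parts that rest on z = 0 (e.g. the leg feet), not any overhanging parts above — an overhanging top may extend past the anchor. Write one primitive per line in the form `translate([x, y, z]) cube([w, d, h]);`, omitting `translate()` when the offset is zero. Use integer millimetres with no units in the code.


translate([148, 267, 0]) cube([1291, 122, 18]);
translate([148, 323, 18]) cube([1291, 10, 125]);
translate([148, 267, 143]) cube([1291, 122, 18]);


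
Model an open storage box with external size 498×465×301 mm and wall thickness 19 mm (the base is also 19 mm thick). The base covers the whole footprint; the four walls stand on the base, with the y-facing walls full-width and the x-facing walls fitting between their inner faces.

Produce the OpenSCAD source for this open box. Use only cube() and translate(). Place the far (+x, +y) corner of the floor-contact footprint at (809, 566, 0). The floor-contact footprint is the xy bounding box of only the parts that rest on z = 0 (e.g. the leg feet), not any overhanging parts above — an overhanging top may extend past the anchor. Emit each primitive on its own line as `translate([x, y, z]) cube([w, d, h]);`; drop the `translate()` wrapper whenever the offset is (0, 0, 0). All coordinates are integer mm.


translate([311, 101, 0]) cube([498, 465, 19]);
translate([311, 101, 19]) cube([498, 19, 282]);
translate([311, 547, 19]) cube([498, 19, 282]);
translate([311, 120, 19]) cube([19, 427, 282]);
translate([790, 120, 19]) cube([19, 427, 282]);


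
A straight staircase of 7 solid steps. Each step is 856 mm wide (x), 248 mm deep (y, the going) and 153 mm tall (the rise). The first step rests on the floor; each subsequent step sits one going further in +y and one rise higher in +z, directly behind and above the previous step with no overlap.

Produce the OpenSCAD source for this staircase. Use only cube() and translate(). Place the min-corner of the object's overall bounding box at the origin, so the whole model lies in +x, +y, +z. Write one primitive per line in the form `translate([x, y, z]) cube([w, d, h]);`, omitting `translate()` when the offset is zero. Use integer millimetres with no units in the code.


cube([856, 248, 153]);
translate([0, 248, 153]) cube([856, 248, 153]);
translate([0, 496, 306]) cube([856, 248, 153]);
translate([0, 744, 459]) cube([856, 248, 153]);
translate([0, 992, 612]) cube([856, 248, 153]);
translate([0, 1240, 765]) cube([856, 248, 153]);
translate([0, 1488, 918]) cube([856, 248, 153]);


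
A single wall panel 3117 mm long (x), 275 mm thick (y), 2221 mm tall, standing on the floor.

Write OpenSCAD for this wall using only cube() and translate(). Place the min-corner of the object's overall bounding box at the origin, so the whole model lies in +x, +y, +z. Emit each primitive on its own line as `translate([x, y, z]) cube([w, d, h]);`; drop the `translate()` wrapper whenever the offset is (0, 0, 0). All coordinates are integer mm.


cube([3117, 275, 2221]);


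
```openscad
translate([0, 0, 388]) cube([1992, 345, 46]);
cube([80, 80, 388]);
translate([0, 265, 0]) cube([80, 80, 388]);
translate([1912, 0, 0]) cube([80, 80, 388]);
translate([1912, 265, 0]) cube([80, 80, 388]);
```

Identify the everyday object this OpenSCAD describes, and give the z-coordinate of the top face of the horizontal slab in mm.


A bench. The seat-top height is 434 mm.

A long slab on four corner posts — a bench. The slab sits at z = 388 with thickness 46, so the top is 388 + 46 = 434 mm.


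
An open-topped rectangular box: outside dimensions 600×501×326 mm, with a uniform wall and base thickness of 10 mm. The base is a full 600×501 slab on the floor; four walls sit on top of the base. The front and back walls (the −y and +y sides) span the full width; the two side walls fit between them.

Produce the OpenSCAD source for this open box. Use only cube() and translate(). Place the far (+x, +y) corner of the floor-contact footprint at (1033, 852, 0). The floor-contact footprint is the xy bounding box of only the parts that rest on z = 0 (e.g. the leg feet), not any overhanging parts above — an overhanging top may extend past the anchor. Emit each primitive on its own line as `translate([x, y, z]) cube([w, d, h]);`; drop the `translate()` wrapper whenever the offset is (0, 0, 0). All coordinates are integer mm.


translate([433, 351, 0]) cube([600, 501, 10]);
translate([433, 351, 10]) cube([600, 10, 316]);
translate([433, 842, 10]) cube([600, 10, 316]);
translate([433, 361, 10]) cube([10, 481, 316]);
translate([1023, 361, 10]) cube([10, 481, 316]);


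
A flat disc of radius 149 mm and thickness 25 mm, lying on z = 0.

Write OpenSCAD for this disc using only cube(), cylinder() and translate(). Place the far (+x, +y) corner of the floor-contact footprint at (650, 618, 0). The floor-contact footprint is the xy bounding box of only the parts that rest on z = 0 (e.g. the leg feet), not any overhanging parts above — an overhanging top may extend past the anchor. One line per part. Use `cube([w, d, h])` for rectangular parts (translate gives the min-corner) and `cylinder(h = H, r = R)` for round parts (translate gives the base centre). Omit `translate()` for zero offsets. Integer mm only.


translate([501, 469, 0]) cylinder(h = 25, r = 149);


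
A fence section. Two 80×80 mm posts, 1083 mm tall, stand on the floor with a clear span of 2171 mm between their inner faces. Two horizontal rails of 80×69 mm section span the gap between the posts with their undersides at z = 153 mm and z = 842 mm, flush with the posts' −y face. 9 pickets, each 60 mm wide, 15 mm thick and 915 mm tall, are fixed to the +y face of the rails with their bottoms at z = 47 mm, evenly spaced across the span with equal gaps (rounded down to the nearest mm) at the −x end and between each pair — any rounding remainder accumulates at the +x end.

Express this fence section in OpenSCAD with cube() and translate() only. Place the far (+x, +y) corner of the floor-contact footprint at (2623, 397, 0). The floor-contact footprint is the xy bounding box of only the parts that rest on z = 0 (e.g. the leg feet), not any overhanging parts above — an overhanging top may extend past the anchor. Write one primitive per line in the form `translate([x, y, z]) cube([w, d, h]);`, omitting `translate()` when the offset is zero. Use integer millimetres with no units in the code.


translate([292, 317, 0]) cube([80, 80, 1083]);
translate([2543, 317, 0]) cube([80, 80, 1083]);
translate([372, 317, 153]) cube([2171, 80, 69]);
translate([372, 317, 842]) cube([2171, 80, 69]);
translate([535, 397, 47]) cube([60, 15, 915]);
translate([758, 397, 47]) cube([60, 15, 915]);
translate([981, 397, 47]) cube([60, 15, 915]);
translate([1204, 397, 47]) cube([60, 15, 915]);
translate([1427, 397, 47]) cube([60, 15, 915]);
translate([1650, 397, 47]) cube([60, 15, 915]);
translate([1873, 397, 47]) cube([60, 15, 915]);
translate([2096, 397, 47]) cube([60, 15, 915]);
translate([2319, 397, 47]) cube([60, 15, 915]);
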